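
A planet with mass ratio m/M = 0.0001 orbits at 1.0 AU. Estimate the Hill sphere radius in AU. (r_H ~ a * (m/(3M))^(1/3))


r_H = a * (m/3M)^(1/3) = 1.0 * (0.0001/3)^(1/3) = 0.0322

0.0322 AU


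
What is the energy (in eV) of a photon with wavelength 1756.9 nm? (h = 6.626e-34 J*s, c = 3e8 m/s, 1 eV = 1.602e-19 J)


E = hc/lambda = 6.626e-34 * 3e8 / 1.757e-06 = 1.131e-19 J = 0.7063 eV

0.7063 eV


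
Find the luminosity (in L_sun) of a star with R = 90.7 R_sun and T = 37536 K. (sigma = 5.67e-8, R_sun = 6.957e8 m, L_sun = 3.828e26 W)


R = 90.7 * 6.957e8 m = 6.309999e+10 m. L = 4*pi*R^2*sigma*T^4 = 4*pi*(6.309999e+10)^2 * 5.67e-8 * 37536^4 = 5.631751268e+33 W. L/L_sun = 5.631751268e+33 / 3.828e26 = 1.471e+07

1.471e+07 L_sun


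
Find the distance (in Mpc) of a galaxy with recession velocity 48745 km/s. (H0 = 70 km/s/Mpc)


d = v / H0 = 48745 / 70 = 696.3571

696.3571 Mpc


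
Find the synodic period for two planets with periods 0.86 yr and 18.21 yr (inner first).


1/P_syn = |1/P1 - 1/P2| = |1/0.86 - 1/18.21| => P_syn = 0.9026

0.9026 years


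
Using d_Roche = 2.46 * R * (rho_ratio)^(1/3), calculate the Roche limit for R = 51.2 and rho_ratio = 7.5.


d_Roche = 2.46 * 51.2 * 7.5^(1/3) = 246.5427

246.5427


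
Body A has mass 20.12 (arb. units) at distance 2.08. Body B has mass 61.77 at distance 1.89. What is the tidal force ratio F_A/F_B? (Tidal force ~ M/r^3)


Ratio = (M1/r1^3) / (M2/r2^3) = (20.12/2.08^3) / (61.77/1.89^3) = 0.2444

0.2444


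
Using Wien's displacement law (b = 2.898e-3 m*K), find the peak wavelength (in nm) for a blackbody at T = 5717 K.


lam_max = b / T = 2.898e-3 / 5717 = 5.069e-07 m = 506.9092 nm

506.9092 nm


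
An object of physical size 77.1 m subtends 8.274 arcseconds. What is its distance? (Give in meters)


D = size / theta_rad, theta_rad = 8.274 * pi/(180*3600) = 4.011e-05, D = 1.922e+06

1.922e+06 m


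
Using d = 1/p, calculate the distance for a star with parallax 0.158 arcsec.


d = 1/p = 1/0.158 = 6.3291

6.3291 pc


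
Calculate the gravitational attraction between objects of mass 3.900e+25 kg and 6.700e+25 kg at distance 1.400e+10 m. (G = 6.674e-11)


F = G*m1*m2/r^2 = 6.674e-11 * 3.900e+25 * 6.700e+25 / (1.400e+10)^2 = 6.674e-11 * 2.613e+51 / 1.960e+20 = 8.898e+20

8.898e+20 N


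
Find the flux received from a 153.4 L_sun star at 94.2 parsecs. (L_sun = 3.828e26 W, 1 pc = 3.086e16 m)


F = L / (4*pi*d^2) = 5.872e+28 / (4*pi*(2.907e+18)^2) = 5.530e-10

5.530e-10 W/m^2


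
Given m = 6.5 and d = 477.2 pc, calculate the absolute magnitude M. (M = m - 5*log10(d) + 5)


M = m - 5*log10(d) + 5 = 6.5 - 5*log10(477.2) + 5 = -1.8935

-1.8935


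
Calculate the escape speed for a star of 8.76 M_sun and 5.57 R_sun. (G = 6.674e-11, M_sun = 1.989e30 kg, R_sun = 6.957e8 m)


M = 8.76 * 1.989e30 kg = 1.742364e+31 kg; R = 5.57 * 6.957e8 m = 3.875049e+09 m. v_esc = sqrt(2GM/R) = sqrt(2 * 6.674e-11 * 1.742364e+31 / 3.875049e+09) = 774709.612

774709.612 m/s


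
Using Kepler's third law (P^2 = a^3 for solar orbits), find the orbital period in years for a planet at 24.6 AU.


P = a^(3/2) = 24.6^1.5 = 122.012

122.012 years


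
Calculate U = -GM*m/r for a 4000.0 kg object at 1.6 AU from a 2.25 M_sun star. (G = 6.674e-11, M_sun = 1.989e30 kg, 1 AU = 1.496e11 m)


M = 2.25 * 1.989e30 kg = 4.47525e+30 kg; r = 1.6 AU * 1.496e11 m/AU = 2.3936e+11 m. U = -GM*m/r = -(6.674e-11 * 4.47525e+30 * 4000.0) / 2.3936e+11 = -4.991e+12

-4.991e+12 J


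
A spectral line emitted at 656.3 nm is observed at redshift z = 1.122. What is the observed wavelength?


lam_obs = lam_emit * (1 + z) = 656.3 * (1 + 1.122) = 1392.6686

1392.6686 nm


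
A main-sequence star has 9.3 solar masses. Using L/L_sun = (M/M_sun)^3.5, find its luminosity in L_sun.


L/L_sun = (M/M_sun)^3.5 = 9.3^3.5 = 2452.9592

2452.9592 L_sun


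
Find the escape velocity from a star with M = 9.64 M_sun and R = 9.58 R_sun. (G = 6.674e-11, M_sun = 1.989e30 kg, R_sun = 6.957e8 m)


M = 9.64 * 1.989e30 kg = 1.917396e+31 kg; R = 9.58 * 6.957e8 m = 6.664806e+09 m. v_esc = sqrt(2GM/R) = sqrt(2 * 6.674e-11 * 1.917396e+31 / 6.664806e+09) = 619683.9548

619683.9548 m/s


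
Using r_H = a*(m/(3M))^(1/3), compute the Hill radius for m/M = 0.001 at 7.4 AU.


r_H = a * (m/3M)^(1/3) = 7.4 * (0.001/3)^(1/3) = 0.5131

0.5131 AU


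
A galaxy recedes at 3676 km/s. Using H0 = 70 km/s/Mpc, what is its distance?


d = v / H0 = 3676 / 70 = 52.5143

52.5143 Mpc


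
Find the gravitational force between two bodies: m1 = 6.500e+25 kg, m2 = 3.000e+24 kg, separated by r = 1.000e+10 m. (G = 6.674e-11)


F = G*m1*m2/r^2 = 6.674e-11 * 6.500e+25 * 3.000e+24 / (1.000e+10)^2 = 6.674e-11 * 1.950e+50 / 1.000e+20 = 1.301e+20

1.301e+20 N


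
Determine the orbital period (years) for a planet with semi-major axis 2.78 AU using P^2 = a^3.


P = a^(3/2) = 2.78^1.5 = 4.6352

4.6352 years


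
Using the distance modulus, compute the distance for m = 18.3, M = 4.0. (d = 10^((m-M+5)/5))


d = 10^((m - M + 5)/5) = 10^((18.3 - 4.0 + 5)/5) = 7244.3596

7244.3596 pc


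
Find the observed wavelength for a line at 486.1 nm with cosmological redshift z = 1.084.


lam_obs = lam_emit * (1 + z) = 486.1 * (1 + 1.084) = 1013.0324

1013.0324 nm


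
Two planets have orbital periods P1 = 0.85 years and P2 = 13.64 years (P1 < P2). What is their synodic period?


1/P_syn = |1/P1 - 1/P2| = |1/0.85 - 1/13.64| => P_syn = 0.9065

0.9065 years


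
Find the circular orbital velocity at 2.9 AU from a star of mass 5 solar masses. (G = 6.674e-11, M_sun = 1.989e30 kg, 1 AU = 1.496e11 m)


v = sqrt(GM/r) = sqrt(6.674e-11 * 9.945e+30 / 4.338e+11) = 39113.862

39113.862 m/s


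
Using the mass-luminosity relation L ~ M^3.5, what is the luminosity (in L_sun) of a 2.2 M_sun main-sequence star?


L/L_sun = (M/M_sun)^3.5 = 2.2^3.5 = 15.7935

15.7935 L_sun


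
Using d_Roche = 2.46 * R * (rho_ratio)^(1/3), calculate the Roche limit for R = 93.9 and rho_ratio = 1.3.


d_Roche = 2.46 * 93.9 * 1.3^(1/3) = 252.1052

252.1052


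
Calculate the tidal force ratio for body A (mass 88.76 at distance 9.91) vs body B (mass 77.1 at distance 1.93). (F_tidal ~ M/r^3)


Ratio = (M1/r1^3) / (M2/r2^3) = (88.76/9.91^3) / (77.1/1.93^3) = 0.0085

0.0085


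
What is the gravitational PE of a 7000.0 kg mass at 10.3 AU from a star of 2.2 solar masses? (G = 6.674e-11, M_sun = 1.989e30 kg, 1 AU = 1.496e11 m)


M = 2.2 * 1.989e30 kg = 4.3758e+30 kg; r = 10.3 AU * 1.496e11 m/AU = 1.54088e+12 m. U = -GM*m/r = -(6.674e-11 * 4.3758e+30 * 7000.0) / 1.54088e+12 = -1.327e+12

-1.327e+12 J


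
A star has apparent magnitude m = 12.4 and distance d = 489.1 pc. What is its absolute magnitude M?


M = m - 5*log10(d) + 5 = 12.4 - 5*log10(489.1) + 5 = 3.953

3.953


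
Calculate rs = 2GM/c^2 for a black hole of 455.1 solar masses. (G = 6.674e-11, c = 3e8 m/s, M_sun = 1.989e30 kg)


M = 455.1 * 1.989e30 kg = 9.051939e+32 kg. rs = 2GM/c^2 = 2 * 6.674e-11 * 9.051939e+32 / (3e8)^2 = 1.343e+06

1.343e+06 m


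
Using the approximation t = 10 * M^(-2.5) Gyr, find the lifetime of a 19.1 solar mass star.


t = 10 * M^(-2.5) = 10 * 19.1^(-2.5) = 0.0063

0.0063 Gyr


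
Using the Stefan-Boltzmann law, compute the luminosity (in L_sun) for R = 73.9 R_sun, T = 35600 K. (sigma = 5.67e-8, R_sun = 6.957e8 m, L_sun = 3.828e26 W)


R = 73.9 * 6.957e8 m = 5.141223e+10 m. L = 4*pi*R^2*sigma*T^4 = 4*pi*(5.141223e+10)^2 * 5.67e-8 * 35600^4 = 3.025002921e+33 W. L/L_sun = 3.025002921e+33 / 3.828e26 = 7.902e+06

7.902e+06 L_sun


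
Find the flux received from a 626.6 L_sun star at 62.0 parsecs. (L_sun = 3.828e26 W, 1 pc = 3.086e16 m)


F = L / (4*pi*d^2) = 2.399e+29 / (4*pi*(1.913e+18)^2) = 5.214e-09

5.214e-09 W/m^2


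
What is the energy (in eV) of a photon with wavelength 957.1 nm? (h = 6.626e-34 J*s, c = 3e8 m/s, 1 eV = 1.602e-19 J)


E = hc/lambda = 6.626e-34 * 3e8 / 9.571e-07 = 2.077e-19 J = 1.2964 eV

1.2964 eV


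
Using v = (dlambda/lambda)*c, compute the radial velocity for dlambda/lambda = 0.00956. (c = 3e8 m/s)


v = (dlambda/lambda) * c = 0.00956 * 3e8 = 2.868e+06

2.868e+06 m/s


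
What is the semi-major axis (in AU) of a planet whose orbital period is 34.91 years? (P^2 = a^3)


a = P^(2/3) = 34.91^(2/3) = 10.6815

10.6815 AU


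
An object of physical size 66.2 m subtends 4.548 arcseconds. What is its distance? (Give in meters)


D = size / theta_rad, theta_rad = 4.548 * pi/(180*3600) = 2.205e-05, D = 3.002e+06

3.002e+06 m


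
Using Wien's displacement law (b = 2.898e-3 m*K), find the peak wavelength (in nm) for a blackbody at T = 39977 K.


lam_max = b / T = 2.898e-3 / 39977 = 7.249e-08 m = 72.4917 nm

72.4917 nm


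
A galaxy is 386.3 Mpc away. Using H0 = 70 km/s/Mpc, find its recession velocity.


v = H0 * d = 70 * 386.3 = 27041.0

27041.0 km/s


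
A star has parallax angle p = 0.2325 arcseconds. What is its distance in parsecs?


d = 1/p = 1/0.2325 = 4.3011

4.3011 pc


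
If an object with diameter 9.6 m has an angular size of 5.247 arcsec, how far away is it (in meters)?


D = size / theta_rad, theta_rad = 5.247 * pi/(180*3600) = 2.544e-05, D = 377385.5803

377385.5803 m


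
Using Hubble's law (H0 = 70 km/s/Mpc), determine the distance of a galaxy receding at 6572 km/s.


d = v / H0 = 6572 / 70 = 93.8857

93.8857 Mpc


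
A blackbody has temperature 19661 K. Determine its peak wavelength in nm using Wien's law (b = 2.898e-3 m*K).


lam_max = b / T = 2.898e-3 / 19661 = 1.474e-07 m = 147.3984 nm

147.3984 nm


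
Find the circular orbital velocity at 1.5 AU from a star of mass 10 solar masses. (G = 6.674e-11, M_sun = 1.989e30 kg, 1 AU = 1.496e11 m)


v = sqrt(GM/r) = sqrt(6.674e-11 * 1.989e+31 / 2.244e+11) = 76912.8787

76912.8787 m/s


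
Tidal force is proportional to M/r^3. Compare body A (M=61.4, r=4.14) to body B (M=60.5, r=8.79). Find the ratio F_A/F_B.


Ratio = (M1/r1^3) / (M2/r2^3) = (61.4/4.14^3) / (60.5/8.79^3) = 9.7136

9.7136


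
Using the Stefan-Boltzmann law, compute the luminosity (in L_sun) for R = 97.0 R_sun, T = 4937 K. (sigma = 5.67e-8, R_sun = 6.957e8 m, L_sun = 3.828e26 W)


R = 97.0 * 6.957e8 m = 6.74829e+10 m. L = 4*pi*R^2*sigma*T^4 = 4*pi*(6.74829e+10)^2 * 5.67e-8 * 4937^4 = 1.92767097e+30 W. L/L_sun = 1.92767097e+30 / 3.828e26 = 5035.7131

5035.7131 L_sun


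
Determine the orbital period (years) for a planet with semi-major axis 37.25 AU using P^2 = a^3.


P = a^(3/2) = 37.25^1.5 = 227.3471

227.3471 years


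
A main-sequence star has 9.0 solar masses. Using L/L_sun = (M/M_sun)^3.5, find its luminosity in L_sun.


L/L_sun = (M/M_sun)^3.5 = 9.0^3.5 = 2187.0

2187.0 L_sun


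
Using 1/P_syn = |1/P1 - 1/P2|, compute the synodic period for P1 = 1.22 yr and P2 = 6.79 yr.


1/P_syn = |1/P1 - 1/P2| = |1/1.22 - 1/6.79| => P_syn = 1.4872

1.4872 years


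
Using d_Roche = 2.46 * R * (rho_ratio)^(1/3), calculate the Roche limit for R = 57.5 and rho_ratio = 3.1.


d_Roche = 2.46 * 57.5 * 3.1^(1/3) = 206.2482

206.2482


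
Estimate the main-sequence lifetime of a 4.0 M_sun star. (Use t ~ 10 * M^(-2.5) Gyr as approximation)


t = 10 * M^(-2.5) = 10 * 4.0^(-2.5) = 0.3125

0.3125 Gyr


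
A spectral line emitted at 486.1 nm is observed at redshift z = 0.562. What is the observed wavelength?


lam_obs = lam_emit * (1 + z) = 486.1 * (1 + 0.562) = 759.2882

759.2882 nm


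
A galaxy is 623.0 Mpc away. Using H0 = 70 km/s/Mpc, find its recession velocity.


v = H0 * d = 70 * 623.0 = 43610.0

43610.0 km/s


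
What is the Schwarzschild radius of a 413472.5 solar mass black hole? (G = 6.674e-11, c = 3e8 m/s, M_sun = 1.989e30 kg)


M = 413472.5 * 1.989e30 kg = 8.223968025e+35 kg. rs = 2GM/c^2 = 2 * 6.674e-11 * 8.223968025e+35 / (3e8)^2 = 1.220e+09

1.220e+09 m


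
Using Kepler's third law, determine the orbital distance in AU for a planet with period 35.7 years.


a = P^(2/3) = 35.7^(2/3) = 10.8421

10.8421 AU


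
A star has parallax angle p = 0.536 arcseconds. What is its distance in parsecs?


d = 1/p = 1/0.536 = 1.8657

1.8657 pc


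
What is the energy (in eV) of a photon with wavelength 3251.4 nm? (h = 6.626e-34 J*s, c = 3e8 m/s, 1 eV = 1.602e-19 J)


E = hc/lambda = 6.626e-34 * 3e8 / 3.251e-06 = 6.114e-20 J = 0.3816 eV

0.3816 eV


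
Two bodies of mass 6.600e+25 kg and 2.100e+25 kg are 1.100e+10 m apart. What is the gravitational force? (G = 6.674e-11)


F = G*m1*m2/r^2 = 6.674e-11 * 6.600e+25 * 2.100e+25 / (1.100e+10)^2 = 6.674e-11 * 1.386e+51 / 1.210e+20 = 7.645e+20

7.645e+20 N


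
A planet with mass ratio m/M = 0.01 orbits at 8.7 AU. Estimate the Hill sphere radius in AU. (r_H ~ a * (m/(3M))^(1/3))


r_H = a * (m/3M)^(1/3) = 8.7 * (0.01/3)^(1/3) = 1.2996

1.2996 AU


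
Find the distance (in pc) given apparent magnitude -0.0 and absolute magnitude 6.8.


d = 10^((m - M + 5)/5) = 10^((-0.0 - 6.8 + 5)/5) = 0.4365

0.4365 pc


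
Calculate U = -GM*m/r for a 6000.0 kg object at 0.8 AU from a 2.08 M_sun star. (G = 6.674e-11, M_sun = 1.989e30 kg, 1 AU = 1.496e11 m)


M = 2.08 * 1.989e30 kg = 4.13712e+30 kg; r = 0.8 AU * 1.496e11 m/AU = 1.1968e+11 m. U = -GM*m/r = -(6.674e-11 * 4.13712e+30 * 6000.0) / 1.1968e+11 = -1.384e+13

-1.384e+13 J


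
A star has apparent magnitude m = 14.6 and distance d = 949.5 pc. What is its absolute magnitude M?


M = m - 5*log10(d) + 5 = 14.6 - 5*log10(949.5) + 5 = 4.7125

4.7125


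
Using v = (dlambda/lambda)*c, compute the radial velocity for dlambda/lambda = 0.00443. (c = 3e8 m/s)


v = (dlambda/lambda) * c = 0.00443 * 3e8 = 1.329e+06

1.329e+06 m/s


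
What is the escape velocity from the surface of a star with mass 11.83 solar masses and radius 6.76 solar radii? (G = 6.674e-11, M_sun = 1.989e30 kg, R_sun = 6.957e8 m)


M = 11.83 * 1.989e30 kg = 2.352987e+31 kg; R = 6.76 * 6.957e8 m = 4.702932e+09 m. v_esc = sqrt(2GM/R) = sqrt(2 * 6.674e-11 * 2.352987e+31 / 4.702932e+09) = 817209.7006

817209.7006 m/s


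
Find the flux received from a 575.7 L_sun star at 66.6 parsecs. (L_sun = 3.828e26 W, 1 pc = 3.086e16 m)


F = L / (4*pi*d^2) = 2.204e+29 / (4*pi*(2.055e+18)^2) = 4.152e-09

4.152e-09 W/m^2


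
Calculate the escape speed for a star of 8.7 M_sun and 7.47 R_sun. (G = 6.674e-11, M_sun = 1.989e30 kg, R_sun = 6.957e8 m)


M = 8.7 * 1.989e30 kg = 1.73043e+31 kg; R = 7.47 * 6.957e8 m = 5.196879e+09 m. v_esc = sqrt(2GM/R) = sqrt(2 * 6.674e-11 * 1.73043e+31 / 5.196879e+09) = 666674.4546

666674.4546 m/s


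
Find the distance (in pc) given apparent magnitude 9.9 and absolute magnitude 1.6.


d = 10^((m - M + 5)/5) = 10^((9.9 - 1.6 + 5)/5) = 457.0882

457.0882 pc


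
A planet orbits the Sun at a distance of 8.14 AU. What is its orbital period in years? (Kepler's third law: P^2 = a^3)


P = a^(3/2) = 8.14^1.5 = 23.224

23.224 years


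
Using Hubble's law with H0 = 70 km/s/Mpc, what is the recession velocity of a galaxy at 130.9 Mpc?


v = H0 * d = 70 * 130.9 = 9163.0

9163.0 km/s


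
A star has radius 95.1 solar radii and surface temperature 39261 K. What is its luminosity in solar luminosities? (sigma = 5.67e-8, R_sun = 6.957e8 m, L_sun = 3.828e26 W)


R = 95.1 * 6.957e8 m = 6.616107e+10 m. L = 4*pi*R^2*sigma*T^4 = 4*pi*(6.616107e+10)^2 * 5.67e-8 * 39261^4 = 7.410429707e+33 W. L/L_sun = 7.410429707e+33 / 3.828e26 = 1.936e+07

1.936e+07 L_sun


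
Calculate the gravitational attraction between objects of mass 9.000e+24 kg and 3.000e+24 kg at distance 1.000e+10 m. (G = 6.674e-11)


F = G*m1*m2/r^2 = 6.674e-11 * 9.000e+24 * 3.000e+24 / (1.000e+10)^2 = 6.674e-11 * 2.700e+49 / 1.000e+20 = 1.802e+19

1.802e+19 N


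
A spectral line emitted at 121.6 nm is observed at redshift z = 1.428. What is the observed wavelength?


lam_obs = lam_emit * (1 + z) = 121.6 * (1 + 1.428) = 295.2448

295.2448 nm


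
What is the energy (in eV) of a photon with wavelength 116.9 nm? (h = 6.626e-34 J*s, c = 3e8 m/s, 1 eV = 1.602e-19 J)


E = hc/lambda = 6.626e-34 * 3e8 / 1.169e-07 = 1.700e-18 J = 10.6144 eV

10.6144 eV


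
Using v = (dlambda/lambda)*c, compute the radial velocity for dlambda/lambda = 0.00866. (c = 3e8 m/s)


v = (dlambda/lambda) * c = 0.00866 * 3e8 = 2.598e+06

2.598e+06 m/s


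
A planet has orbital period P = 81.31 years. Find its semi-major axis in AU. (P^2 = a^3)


a = P^(2/3) = 81.31^(2/3) = 18.7685

18.7685 AU


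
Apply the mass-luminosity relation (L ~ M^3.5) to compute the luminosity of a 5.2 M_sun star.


L/L_sun = (M/M_sun)^3.5 = 5.2^3.5 = 320.6356

320.6356 L_sun


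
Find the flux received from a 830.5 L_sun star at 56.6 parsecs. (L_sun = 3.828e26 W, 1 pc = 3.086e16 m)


F = L / (4*pi*d^2) = 3.179e+29 / (4*pi*(1.747e+18)^2) = 8.292e-09

8.292e-09 W/m^2


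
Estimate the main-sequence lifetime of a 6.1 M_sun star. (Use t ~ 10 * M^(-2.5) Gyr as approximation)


t = 10 * M^(-2.5) = 10 * 6.1^(-2.5) = 0.1088

0.1088 Gyr


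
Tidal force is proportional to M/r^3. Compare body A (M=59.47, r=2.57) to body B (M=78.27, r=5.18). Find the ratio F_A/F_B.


Ratio = (M1/r1^3) / (M2/r2^3) = (59.47/2.57^3) / (78.27/5.18^3) = 6.2215

6.2215


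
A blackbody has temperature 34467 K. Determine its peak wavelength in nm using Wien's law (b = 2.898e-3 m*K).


lam_max = b / T = 2.898e-3 / 34467 = 8.408e-08 m = 84.0804 nm

84.0804 nm


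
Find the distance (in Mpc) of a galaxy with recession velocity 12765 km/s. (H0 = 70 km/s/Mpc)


d = v / H0 = 12765 / 70 = 182.3571

182.3571 Mpc


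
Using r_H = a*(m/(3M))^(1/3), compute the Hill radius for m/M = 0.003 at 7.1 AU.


r_H = a * (m/3M)^(1/3) = 7.1 * (0.003/3)^(1/3) = 0.71

0.71 AU


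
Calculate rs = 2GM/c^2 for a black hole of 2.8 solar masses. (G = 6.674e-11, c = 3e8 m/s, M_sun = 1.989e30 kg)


M = 2.8 * 1.989e30 kg = 5.5692e+30 kg. rs = 2GM/c^2 = 2 * 6.674e-11 * 5.5692e+30 / (3e8)^2 = 8259.7424

8259.7424 m


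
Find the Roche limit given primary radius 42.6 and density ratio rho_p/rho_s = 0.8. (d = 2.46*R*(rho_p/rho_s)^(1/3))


d_Roche = 2.46 * 42.6 * 0.8^(1/3) = 97.284

97.284


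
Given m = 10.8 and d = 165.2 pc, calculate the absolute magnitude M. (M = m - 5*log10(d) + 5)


M = m - 5*log10(d) + 5 = 10.8 - 5*log10(165.2) + 5 = 4.7099

4.7099


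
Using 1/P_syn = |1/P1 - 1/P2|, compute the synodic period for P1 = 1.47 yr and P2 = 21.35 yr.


1/P_syn = |1/P1 - 1/P2| = |1/1.47 - 1/21.35| => P_syn = 1.5787

1.5787 years


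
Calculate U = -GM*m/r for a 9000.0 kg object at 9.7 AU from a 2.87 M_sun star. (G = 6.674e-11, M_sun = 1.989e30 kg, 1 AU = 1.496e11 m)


M = 2.87 * 1.989e30 kg = 5.70843e+30 kg; r = 9.7 AU * 1.496e11 m/AU = 1.45112e+12 m. U = -GM*m/r = -(6.674e-11 * 5.70843e+30 * 9000.0) / 1.45112e+12 = -2.363e+12

-2.363e+12 J


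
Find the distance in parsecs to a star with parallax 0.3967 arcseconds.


d = 1/p = 1/0.3967 = 2.5208

2.5208 pc


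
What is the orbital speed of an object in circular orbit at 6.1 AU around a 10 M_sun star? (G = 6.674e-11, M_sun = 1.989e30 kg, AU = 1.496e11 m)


v = sqrt(GM/r) = sqrt(6.674e-11 * 1.989e+31 / 9.126e+11) = 38139.9201

38139.9201 m/s


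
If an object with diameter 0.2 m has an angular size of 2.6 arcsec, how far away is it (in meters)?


D = size / theta_rad, theta_rad = 2.6 * pi/(180*3600) = 1.261e-05, D = 15866.5236

15866.5236 m


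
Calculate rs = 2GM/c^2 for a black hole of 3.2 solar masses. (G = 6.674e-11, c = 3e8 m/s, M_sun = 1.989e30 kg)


M = 3.2 * 1.989e30 kg = 6.3648e+30 kg. rs = 2GM/c^2 = 2 * 6.674e-11 * 6.3648e+30 / (3e8)^2 = 9439.7056

9439.7056 m


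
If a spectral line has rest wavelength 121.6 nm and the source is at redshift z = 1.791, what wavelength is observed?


lam_obs = lam_emit * (1 + z) = 121.6 * (1 + 1.791) = 339.3856

339.3856 nm


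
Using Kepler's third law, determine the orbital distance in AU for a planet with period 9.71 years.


a = P^(2/3) = 9.71^(2/3) = 4.5514

4.5514 AU


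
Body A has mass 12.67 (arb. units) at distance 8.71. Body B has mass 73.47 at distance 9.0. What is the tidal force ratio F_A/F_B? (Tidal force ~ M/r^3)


Ratio = (M1/r1^3) / (M2/r2^3) = (12.67/8.71^3) / (73.47/9.0^3) = 0.1903

0.1903


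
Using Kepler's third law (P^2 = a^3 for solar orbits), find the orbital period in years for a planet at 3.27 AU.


P = a^(3/2) = 3.27^1.5 = 5.9132

5.9132 years


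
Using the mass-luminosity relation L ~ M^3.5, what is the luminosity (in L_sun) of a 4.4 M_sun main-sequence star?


L/L_sun = (M/M_sun)^3.5 = 4.4^3.5 = 178.6835

178.6835 L_sun


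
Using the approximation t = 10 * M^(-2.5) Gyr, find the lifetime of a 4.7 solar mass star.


t = 10 * M^(-2.5) = 10 * 4.7^(-2.5) = 0.2088

0.2088 Gyr


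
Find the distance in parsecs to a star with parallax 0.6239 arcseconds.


d = 1/p = 1/0.6239 = 1.6028

1.6028 pc


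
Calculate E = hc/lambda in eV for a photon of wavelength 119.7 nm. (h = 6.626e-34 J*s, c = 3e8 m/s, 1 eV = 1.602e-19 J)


E = hc/lambda = 6.626e-34 * 3e8 / 1.197e-07 = 1.661e-18 J = 10.3661 eV

10.3661 eV


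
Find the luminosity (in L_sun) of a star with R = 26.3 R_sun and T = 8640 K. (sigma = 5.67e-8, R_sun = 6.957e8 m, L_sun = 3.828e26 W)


R = 26.3 * 6.957e8 m = 1.829691e+10 m. L = 4*pi*R^2*sigma*T^4 = 4*pi*(1.829691e+10)^2 * 5.67e-8 * 8640^4 = 1.329239984e+30 W. L/L_sun = 1.329239984e+30 / 3.828e26 = 3472.4138

3472.4138 L_sun


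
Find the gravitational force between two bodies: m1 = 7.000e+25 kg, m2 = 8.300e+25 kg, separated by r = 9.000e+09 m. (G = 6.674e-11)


F = G*m1*m2/r^2 = 6.674e-11 * 7.000e+25 * 8.300e+25 / (9.000e+09)^2 = 6.674e-11 * 5.810e+51 / 8.100e+19 = 4.787e+21

4.787e+21 N


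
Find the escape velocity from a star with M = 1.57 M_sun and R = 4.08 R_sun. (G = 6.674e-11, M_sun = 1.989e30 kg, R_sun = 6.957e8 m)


M = 1.57 * 1.989e30 kg = 3.12273e+30 kg; R = 4.08 * 6.957e8 m = 2.838456e+09 m. v_esc = sqrt(2GM/R) = sqrt(2 * 6.674e-11 * 3.12273e+30 / 2.838456e+09) = 383207.7058

383207.7058 m/s


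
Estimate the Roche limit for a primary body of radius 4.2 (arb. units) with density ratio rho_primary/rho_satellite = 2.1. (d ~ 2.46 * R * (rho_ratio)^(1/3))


d_Roche = 2.46 * 4.2 * 2.1^(1/3) = 13.2309

13.2309


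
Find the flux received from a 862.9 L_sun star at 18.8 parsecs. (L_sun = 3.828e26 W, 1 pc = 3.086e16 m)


F = L / (4*pi*d^2) = 3.303e+29 / (4*pi*(5.802e+17)^2) = 7.809e-08

7.809e-08 W/m^2


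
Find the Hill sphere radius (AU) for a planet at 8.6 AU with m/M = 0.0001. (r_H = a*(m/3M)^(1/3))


r_H = a * (m/3M)^(1/3) = 8.6 * (0.0001/3)^(1/3) = 0.2768

0.2768 AU


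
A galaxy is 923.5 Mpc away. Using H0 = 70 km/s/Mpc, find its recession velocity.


v = H0 * d = 70 * 923.5 = 64645.0

64645.0 km/s


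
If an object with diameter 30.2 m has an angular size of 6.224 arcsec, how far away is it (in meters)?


D = size / theta_rad, theta_rad = 6.224 * pi/(180*3600) = 3.017e-05, D = 1.001e+06

1.001e+06 m


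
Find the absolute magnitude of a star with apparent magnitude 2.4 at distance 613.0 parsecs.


M = m - 5*log10(d) + 5 = 2.4 - 5*log10(613.0) + 5 = -6.5373

-6.5373


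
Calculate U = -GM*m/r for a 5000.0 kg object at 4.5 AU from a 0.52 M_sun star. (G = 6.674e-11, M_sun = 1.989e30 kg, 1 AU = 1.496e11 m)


M = 0.52 * 1.989e30 kg = 1.03428e+30 kg; r = 4.5 AU * 1.496e11 m/AU = 6.732e+11 m. U = -GM*m/r = -(6.674e-11 * 1.03428e+30 * 5000.0) / 6.732e+11 = -5.127e+11

-5.127e+11 J


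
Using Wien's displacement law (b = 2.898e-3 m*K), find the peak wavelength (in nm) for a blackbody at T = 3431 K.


lam_max = b / T = 2.898e-3 / 3431 = 8.447e-07 m = 844.6517 nm

844.6517 nm


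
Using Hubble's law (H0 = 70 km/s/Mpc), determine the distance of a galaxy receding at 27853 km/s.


d = v / H0 = 27853 / 70 = 397.9

397.9 Mpc


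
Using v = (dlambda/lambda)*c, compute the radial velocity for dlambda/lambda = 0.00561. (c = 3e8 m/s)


v = (dlambda/lambda) * c = 0.00561 * 3e8 = 1.683e+06

1.683e+06 m/s


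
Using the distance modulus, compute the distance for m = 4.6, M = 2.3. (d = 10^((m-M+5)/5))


d = 10^((m - M + 5)/5) = 10^((4.6 - 2.3 + 5)/5) = 28.8403

28.8403 pc


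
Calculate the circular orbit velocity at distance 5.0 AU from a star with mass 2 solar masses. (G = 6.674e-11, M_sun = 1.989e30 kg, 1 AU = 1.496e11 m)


v = sqrt(GM/r) = sqrt(6.674e-11 * 3.978e+30 / 7.480e+11) = 18839.7307

18839.7307 m/s


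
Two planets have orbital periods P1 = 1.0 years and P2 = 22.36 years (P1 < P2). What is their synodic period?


1/P_syn = |1/P1 - 1/P2| = |1/1.0 - 1/22.36| => P_syn = 1.0468

1.0468 years


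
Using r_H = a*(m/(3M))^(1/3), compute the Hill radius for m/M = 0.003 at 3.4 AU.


r_H = a * (m/3M)^(1/3) = 3.4 * (0.003/3)^(1/3) = 0.34

0.34 AU


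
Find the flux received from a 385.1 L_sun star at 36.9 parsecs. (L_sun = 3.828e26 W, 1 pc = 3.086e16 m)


F = L / (4*pi*d^2) = 1.474e+29 / (4*pi*(1.139e+18)^2) = 9.047e-09

9.047e-09 W/m^2


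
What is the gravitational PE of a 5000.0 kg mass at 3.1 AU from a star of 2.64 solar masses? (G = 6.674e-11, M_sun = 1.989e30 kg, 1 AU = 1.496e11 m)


M = 2.64 * 1.989e30 kg = 5.25096e+30 kg; r = 3.1 AU * 1.496e11 m/AU = 4.6376e+11 m. U = -GM*m/r = -(6.674e-11 * 5.25096e+30 * 5000.0) / 4.6376e+11 = -3.778e+12

-3.778e+12 J


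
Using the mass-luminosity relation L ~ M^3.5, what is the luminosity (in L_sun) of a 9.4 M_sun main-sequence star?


L/L_sun = (M/M_sun)^3.5 = 9.4^3.5 = 2546.5223

2546.5223 L_sun


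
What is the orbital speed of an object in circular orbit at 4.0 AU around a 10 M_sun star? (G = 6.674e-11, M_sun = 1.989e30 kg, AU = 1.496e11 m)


v = sqrt(GM/r) = sqrt(6.674e-11 * 1.989e+31 / 5.984e+11) = 47099.3269

47099.3269 m/s


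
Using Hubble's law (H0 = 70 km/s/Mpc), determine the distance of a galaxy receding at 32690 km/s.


d = v / H0 = 32690 / 70 = 467.0

467.0 Mpc


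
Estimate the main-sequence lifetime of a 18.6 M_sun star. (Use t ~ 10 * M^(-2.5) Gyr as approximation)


t = 10 * M^(-2.5) = 10 * 18.6^(-2.5) = 0.0067

0.0067 Gyr


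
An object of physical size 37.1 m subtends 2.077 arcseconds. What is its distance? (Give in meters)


D = size / theta_rad, theta_rad = 2.077 * pi/(180*3600) = 1.007e-05, D = 3.684e+06

3.684e+06 m


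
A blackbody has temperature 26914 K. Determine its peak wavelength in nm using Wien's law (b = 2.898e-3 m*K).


lam_max = b / T = 2.898e-3 / 26914 = 1.077e-07 m = 107.6763 nm

107.6763 nm


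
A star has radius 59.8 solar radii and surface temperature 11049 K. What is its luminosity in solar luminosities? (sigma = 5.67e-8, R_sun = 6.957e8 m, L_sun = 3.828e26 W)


R = 59.8 * 6.957e8 m = 4.160286e+10 m. L = 4*pi*R^2*sigma*T^4 = 4*pi*(4.160286e+10)^2 * 5.67e-8 * 11049^4 = 1.837939417e+31 W. L/L_sun = 1.837939417e+31 / 3.828e26 = 48013.0464

48013.0464 L_sun


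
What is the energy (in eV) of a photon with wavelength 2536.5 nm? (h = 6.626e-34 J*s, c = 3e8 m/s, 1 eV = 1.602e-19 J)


E = hc/lambda = 6.626e-34 * 3e8 / 2.537e-06 = 7.837e-20 J = 0.4892 eV

0.4892 eV


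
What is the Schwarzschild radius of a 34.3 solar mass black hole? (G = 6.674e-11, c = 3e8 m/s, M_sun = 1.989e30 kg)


M = 34.3 * 1.989e30 kg = 6.82227e+31 kg. rs = 2GM/c^2 = 2 * 6.674e-11 * 6.82227e+31 / (3e8)^2 = 101181.8444

101181.8444 m


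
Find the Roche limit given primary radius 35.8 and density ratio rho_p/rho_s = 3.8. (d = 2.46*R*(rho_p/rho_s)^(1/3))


d_Roche = 2.46 * 35.8 * 3.8^(1/3) = 137.4293

137.4293


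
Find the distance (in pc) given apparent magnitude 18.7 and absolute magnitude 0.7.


d = 10^((m - M + 5)/5) = 10^((18.7 - 0.7 + 5)/5) = 39810.7171

39810.7171 pc


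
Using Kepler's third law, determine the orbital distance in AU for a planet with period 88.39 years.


a = P^(2/3) = 88.39^(2/3) = 19.8428

19.8428 AU


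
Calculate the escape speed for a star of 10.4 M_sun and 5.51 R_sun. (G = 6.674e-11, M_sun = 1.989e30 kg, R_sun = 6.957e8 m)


M = 10.4 * 1.989e30 kg = 2.06856e+31 kg; R = 5.51 * 6.957e8 m = 3.833307e+09 m. v_esc = sqrt(2GM/R) = sqrt(2 * 6.674e-11 * 2.06856e+31 / 3.833307e+09) = 848702.2609

848702.2609 m/s


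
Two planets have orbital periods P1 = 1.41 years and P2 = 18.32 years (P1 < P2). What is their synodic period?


1/P_syn = |1/P1 - 1/P2| = |1/1.41 - 1/18.32| => P_syn = 1.5276

1.5276 years


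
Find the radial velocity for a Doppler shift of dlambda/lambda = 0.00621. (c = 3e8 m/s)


v = (dlambda/lambda) * c = 0.00621 * 3e8 = 1.863e+06

1.863e+06 m/s


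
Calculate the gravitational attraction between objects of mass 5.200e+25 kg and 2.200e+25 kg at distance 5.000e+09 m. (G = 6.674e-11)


F = G*m1*m2/r^2 = 6.674e-11 * 5.200e+25 * 2.200e+25 / (5.000e+09)^2 = 6.674e-11 * 1.144e+51 / 2.500e+19 = 3.054e+21

3.054e+21 N


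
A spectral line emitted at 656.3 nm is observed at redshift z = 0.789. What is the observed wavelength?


lam_obs = lam_emit * (1 + z) = 656.3 * (1 + 0.789) = 1174.1207

1174.1207 nm


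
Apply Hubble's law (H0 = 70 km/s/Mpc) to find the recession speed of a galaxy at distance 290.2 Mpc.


v = H0 * d = 70 * 290.2 = 20314.0

20314.0 km/s


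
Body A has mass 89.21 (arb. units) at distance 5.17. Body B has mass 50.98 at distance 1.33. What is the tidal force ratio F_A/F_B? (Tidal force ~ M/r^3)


Ratio = (M1/r1^3) / (M2/r2^3) = (89.21/5.17^3) / (50.98/1.33^3) = 0.0298

0.0298


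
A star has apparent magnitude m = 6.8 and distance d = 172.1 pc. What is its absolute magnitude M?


M = m - 5*log10(d) + 5 = 6.8 - 5*log10(172.1) + 5 = 0.6211

0.6211


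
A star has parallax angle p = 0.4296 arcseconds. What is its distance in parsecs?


d = 1/p = 1/0.4296 = 2.3277

2.3277 pc


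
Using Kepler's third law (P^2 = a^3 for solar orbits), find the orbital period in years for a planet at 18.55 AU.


P = a^(3/2) = 18.55^1.5 = 79.8943

79.8943 years


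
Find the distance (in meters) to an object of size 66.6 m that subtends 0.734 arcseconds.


D = size / theta_rad, theta_rad = 0.734 * pi/(180*3600) = 3.559e-06, D = 1.872e+07

1.872e+07 m


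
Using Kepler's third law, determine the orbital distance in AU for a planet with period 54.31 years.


a = P^(2/3) = 54.31^(2/3) = 14.3412

14.3412 AU


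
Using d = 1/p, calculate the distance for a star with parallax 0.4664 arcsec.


d = 1/p = 1/0.4664 = 2.1441

2.1441 pc


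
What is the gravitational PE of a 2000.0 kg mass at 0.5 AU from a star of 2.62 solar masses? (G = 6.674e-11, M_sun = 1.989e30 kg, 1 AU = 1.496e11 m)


M = 2.62 * 1.989e30 kg = 5.21118e+30 kg; r = 0.5 AU * 1.496e11 m/AU = 7.48e+10 m. U = -GM*m/r = -(6.674e-11 * 5.21118e+30 * 2000.0) / 7.48e+10 = -9.299e+12

-9.299e+12 J


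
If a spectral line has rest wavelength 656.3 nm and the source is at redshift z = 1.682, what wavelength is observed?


lam_obs = lam_emit * (1 + z) = 656.3 * (1 + 1.682) = 1760.1966

1760.1966 nm


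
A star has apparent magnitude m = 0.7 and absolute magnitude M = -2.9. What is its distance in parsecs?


d = 10^((m - M + 5)/5) = 10^((0.7 - -2.9 + 5)/5) = 52.4807

52.4807 pc


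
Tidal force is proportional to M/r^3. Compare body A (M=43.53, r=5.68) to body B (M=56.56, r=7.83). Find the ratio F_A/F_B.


Ratio = (M1/r1^3) / (M2/r2^3) = (43.53/5.68^3) / (56.56/7.83^3) = 2.0161

2.0161


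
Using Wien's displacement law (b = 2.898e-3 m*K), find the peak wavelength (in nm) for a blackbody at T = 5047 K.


lam_max = b / T = 2.898e-3 / 5047 = 5.742e-07 m = 574.2025 nm

574.2025 nm


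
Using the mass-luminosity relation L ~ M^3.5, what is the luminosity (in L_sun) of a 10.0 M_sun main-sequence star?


L/L_sun = (M/M_sun)^3.5 = 10.0^3.5 = 3162.2777

3162.2777 L_sun


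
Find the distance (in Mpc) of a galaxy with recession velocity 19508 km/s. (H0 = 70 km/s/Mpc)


d = v / H0 = 19508 / 70 = 278.6857

278.6857 Mpc


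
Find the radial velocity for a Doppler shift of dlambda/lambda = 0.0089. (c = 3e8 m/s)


v = (dlambda/lambda) * c = 0.0089 * 3e8 = 2.670e+06

2.670e+06 m/s


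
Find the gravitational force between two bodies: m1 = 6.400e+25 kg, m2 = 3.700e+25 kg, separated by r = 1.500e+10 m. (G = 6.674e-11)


F = G*m1*m2/r^2 = 6.674e-11 * 6.400e+25 * 3.700e+25 / (1.500e+10)^2 = 6.674e-11 * 2.368e+51 / 2.250e+20 = 7.024e+20

7.024e+20 N


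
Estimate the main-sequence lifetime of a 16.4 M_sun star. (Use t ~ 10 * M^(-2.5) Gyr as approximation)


t = 10 * M^(-2.5) = 10 * 16.4^(-2.5) = 0.0092

0.0092 Gyr


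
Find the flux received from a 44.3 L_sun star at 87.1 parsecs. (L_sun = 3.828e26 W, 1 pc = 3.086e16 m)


F = L / (4*pi*d^2) = 1.696e+28 / (4*pi*(2.688e+18)^2) = 1.868e-10

1.868e-10 W/m^2


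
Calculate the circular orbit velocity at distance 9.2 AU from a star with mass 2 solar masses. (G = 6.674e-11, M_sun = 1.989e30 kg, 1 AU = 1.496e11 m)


v = sqrt(GM/r) = sqrt(6.674e-11 * 3.978e+30 / 1.376e+12) = 13888.8338

13888.8338 m/s


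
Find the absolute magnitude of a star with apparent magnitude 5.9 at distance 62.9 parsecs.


M = m - 5*log10(d) + 5 = 5.9 - 5*log10(62.9) + 5 = 1.9067

1.9067


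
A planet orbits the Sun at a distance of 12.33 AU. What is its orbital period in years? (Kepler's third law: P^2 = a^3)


P = a^(3/2) = 12.33^1.5 = 43.2957

43.2957 years


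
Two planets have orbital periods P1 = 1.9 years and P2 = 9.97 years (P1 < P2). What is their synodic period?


1/P_syn = |1/P1 - 1/P2| = |1/1.9 - 1/9.97| => P_syn = 2.3473

2.3473 years


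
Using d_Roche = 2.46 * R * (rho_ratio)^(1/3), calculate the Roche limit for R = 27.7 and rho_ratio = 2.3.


d_Roche = 2.46 * 27.7 * 2.3^(1/3) = 89.9479

89.9479


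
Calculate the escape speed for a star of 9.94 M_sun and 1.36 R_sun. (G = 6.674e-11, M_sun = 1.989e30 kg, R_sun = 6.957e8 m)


M = 9.94 * 1.989e30 kg = 1.977066e+31 kg; R = 1.36 * 6.957e8 m = 9.46152e+08 m. v_esc = sqrt(2GM/R) = sqrt(2 * 6.674e-11 * 1.977066e+31 / 9.46152e+08) = 1.670e+06

1.670e+06 m/s


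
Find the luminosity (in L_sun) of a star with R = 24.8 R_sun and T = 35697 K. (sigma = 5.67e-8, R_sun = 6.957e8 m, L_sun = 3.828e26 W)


R = 24.8 * 6.957e8 m = 1.725336e+10 m. L = 4*pi*R^2*sigma*T^4 = 4*pi*(1.725336e+10)^2 * 5.67e-8 * 35697^4 = 3.444031923e+32 W. L/L_sun = 3.444031923e+32 / 3.828e26 = 899694.8596

899694.8596 L_sun


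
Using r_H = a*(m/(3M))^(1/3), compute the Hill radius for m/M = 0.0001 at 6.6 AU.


r_H = a * (m/3M)^(1/3) = 6.6 * (0.0001/3)^(1/3) = 0.2124

0.2124 AU


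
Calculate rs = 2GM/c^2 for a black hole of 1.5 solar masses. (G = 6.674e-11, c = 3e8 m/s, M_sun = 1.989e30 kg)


M = 1.5 * 1.989e30 kg = 2.9835e+30 kg. rs = 2GM/c^2 = 2 * 6.674e-11 * 2.9835e+30 / (3e8)^2 = 4424.862

4424.862 m


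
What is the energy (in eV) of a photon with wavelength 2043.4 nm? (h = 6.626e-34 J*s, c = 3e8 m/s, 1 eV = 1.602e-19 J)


E = hc/lambda = 6.626e-34 * 3e8 / 2.043e-06 = 9.728e-20 J = 0.6072 eV

0.6072 eV


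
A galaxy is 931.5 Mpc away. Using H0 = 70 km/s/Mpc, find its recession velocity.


v = H0 * d = 70 * 931.5 = 65205.0

65205.0 km/s


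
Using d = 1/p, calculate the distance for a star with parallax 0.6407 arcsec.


d = 1/p = 1/0.6407 = 1.5608

1.5608 pc


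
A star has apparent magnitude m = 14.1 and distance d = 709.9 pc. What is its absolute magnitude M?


M = m - 5*log10(d) + 5 = 14.1 - 5*log10(709.9) + 5 = 4.844

4.844


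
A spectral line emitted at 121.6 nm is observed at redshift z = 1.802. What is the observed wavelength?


lam_obs = lam_emit * (1 + z) = 121.6 * (1 + 1.802) = 340.7232

340.7232 nm


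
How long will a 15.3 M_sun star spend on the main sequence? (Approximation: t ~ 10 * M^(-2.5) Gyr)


t = 10 * M^(-2.5) = 10 * 15.3^(-2.5) = 0.0109

0.0109 Gyr


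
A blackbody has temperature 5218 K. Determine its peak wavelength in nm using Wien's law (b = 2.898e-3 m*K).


lam_max = b / T = 2.898e-3 / 5218 = 5.554e-07 m = 555.3852 nm

555.3852 nm


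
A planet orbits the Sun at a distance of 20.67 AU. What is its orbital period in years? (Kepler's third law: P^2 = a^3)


P = a^(3/2) = 20.67^1.5 = 93.9746

93.9746 years


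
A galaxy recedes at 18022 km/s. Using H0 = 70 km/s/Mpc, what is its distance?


d = v / H0 = 18022 / 70 = 257.4571

257.4571 Mpc


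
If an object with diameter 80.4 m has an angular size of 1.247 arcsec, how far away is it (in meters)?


D = size / theta_rad, theta_rad = 1.247 * pi/(180*3600) = 6.046e-06, D = 1.330e+07

1.330e+07 m


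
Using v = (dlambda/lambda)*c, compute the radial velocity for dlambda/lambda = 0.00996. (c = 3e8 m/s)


v = (dlambda/lambda) * c = 0.00996 * 3e8 = 2.988e+06

2.988e+06 m/s


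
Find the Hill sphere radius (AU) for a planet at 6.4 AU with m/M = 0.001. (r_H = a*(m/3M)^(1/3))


r_H = a * (m/3M)^(1/3) = 6.4 * (0.001/3)^(1/3) = 0.4438

0.4438 AU


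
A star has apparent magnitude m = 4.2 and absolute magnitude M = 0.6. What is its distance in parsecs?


d = 10^((m - M + 5)/5) = 10^((4.2 - 0.6 + 5)/5) = 52.4807

52.4807 pc


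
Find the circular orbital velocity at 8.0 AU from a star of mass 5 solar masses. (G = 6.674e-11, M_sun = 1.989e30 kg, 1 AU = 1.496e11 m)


v = sqrt(GM/r) = sqrt(6.674e-11 * 9.945e+30 / 1.197e+12) = 23549.6634

23549.6634 m/s


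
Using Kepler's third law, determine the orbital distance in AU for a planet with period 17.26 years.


a = P^(2/3) = 17.26^(2/3) = 6.6787

6.6787 AU


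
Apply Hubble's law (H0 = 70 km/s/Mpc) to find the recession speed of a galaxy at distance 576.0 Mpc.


v = H0 * d = 70 * 576.0 = 40320.0

40320.0 km/s


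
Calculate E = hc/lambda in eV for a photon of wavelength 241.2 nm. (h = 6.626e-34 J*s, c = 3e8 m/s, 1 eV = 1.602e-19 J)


E = hc/lambda = 6.626e-34 * 3e8 / 2.412e-07 = 8.241e-19 J = 5.1444 eV

5.1444 eV


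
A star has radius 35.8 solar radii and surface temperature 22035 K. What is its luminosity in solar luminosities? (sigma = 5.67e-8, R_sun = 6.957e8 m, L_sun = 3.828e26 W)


R = 35.8 * 6.957e8 m = 2.490606e+10 m. L = 4*pi*R^2*sigma*T^4 = 4*pi*(2.490606e+10)^2 * 5.67e-8 * 22035^4 = 1.041969969e+32 W. L/L_sun = 1.041969969e+32 / 3.828e26 = 272196.9617

272196.9617 L_sun


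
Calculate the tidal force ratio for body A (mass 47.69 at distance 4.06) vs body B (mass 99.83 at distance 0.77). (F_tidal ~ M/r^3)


Ratio = (M1/r1^3) / (M2/r2^3) = (47.69/4.06^3) / (99.83/0.77^3) = 0.0033

0.0033


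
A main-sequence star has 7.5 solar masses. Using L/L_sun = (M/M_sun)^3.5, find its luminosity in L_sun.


L/L_sun = (M/M_sun)^3.5 = 7.5^3.5 = 1155.3523

1155.3523 L_sun


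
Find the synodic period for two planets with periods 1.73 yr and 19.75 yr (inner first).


1/P_syn = |1/P1 - 1/P2| = |1/1.73 - 1/19.75| => P_syn = 1.8961

1.8961 years


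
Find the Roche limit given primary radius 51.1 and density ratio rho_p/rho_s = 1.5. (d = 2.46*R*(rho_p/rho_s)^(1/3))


d_Roche = 2.46 * 51.1 * 1.5^(1/3) = 143.8974

143.8974


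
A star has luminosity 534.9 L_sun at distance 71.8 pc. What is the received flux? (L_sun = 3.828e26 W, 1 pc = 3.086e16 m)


F = L / (4*pi*d^2) = 2.048e+29 / (4*pi*(2.216e+18)^2) = 3.319e-09

3.319e-09 W/m^2


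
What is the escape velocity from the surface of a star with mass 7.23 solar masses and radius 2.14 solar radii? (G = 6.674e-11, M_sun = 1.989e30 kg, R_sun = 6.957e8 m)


M = 7.23 * 1.989e30 kg = 1.438047e+31 kg; R = 2.14 * 6.957e8 m = 1.488798e+09 m. v_esc = sqrt(2GM/R) = sqrt(2 * 6.674e-11 * 1.438047e+31 / 1.488798e+09) = 1.135e+06

1.135e+06 m/s
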